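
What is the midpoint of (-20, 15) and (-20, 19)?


Midpoint = ((-20+-20)/2, (15+19)/2) = (-20, 17)

(-20, 17)


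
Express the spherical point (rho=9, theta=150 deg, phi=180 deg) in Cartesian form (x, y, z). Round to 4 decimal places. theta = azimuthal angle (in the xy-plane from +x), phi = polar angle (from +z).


x = 9 * sin(180) * cos(150) = 0
y = 9 * sin(180) * sin(150) = 0
z = 9 * cos(180) = -9

(0, 0, -9)


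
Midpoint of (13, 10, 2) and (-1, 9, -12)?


Midpoint = ((13+-1)/2, (10+9)/2, (2+-12)/2) = (6, 9.5, -5)

(6, 9.5, -5)


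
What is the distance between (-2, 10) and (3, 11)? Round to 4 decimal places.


d = sqrt((3--2)^2 + (11-10)^2) = 5.099

5.099


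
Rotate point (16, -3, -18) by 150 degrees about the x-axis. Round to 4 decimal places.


x' = 16
y' = -3*cos(150) - -18*sin(150) = 11.5981
z' = -3*sin(150) + -18*cos(150) = 14.0885

(16, 11.5981, 14.0885)


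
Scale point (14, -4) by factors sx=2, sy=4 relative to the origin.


Scaling: (x*sx, y*sy) = (14*2, -4*4) = (28, -16)

(28, -16)


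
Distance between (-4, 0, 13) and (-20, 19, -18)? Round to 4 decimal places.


d = sqrt((-20--4)^2 + (19-0)^2 + (-18-13)^2) = 39.724

39.724


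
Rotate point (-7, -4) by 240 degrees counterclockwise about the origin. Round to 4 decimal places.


x' = -7*cos(240) - -4*sin(240) = 0.0359
y' = -7*sin(240) + -4*cos(240) = 8.0622

(0.0359, 8.0622)


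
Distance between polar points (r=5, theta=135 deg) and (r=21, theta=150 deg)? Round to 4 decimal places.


d = sqrt(r1^2 + r2^2 - 2*r1*r2*cos(t2-t1))
d = sqrt(5^2 + 21^2 - 2*5*21*cos(150-135)) = 16.2221

16.2221


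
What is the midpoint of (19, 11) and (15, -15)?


Midpoint = ((19+15)/2, (11+-15)/2) = (17, -2)

(17, -2)


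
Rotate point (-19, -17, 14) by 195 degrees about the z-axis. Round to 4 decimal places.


x' = -19*cos(195) - -17*sin(195) = 13.9527
y' = -19*sin(195) + -17*cos(195) = 21.3383
z' = 14

(13.9527, 21.3383, 14)


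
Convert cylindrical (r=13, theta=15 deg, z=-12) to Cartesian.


x = 13 * cos(15) = 12.557
y = 13 * sin(15) = 3.3646
z = -12

(12.557, 3.3646, -12)


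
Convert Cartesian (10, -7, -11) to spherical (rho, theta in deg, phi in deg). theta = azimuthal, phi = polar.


rho = sqrt(10^2 + (-7)^2 + (-11)^2) = 16.4317
theta = atan2(-7, 10) = 325.008 deg
phi = acos(-11/16.4317) = 132.0238 deg

rho = 16.4317, theta = 325.008 deg, phi = 132.0238 deg


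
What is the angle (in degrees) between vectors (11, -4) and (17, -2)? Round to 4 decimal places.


dot = 11*17 + -4*-2 = 195
|u| = 11.7047, |v| = 17.1172
cos(angle) = 0.9733
angle = 13.2733 degrees

13.2733 degrees


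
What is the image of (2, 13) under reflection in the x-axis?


Reflection across x-axis: (x, y) -> (x, -y)
(2, 13) -> (2, -13)

(2, -13)


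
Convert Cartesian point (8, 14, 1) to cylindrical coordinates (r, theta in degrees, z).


r = sqrt(8^2 + 14^2) = 16.1245
theta = atan2(14, 8) = 60.2551 deg
z = 1

r = 16.1245, theta = 60.2551 deg, z = 1


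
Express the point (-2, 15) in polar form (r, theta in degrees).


r = sqrt((-2)^2 + 15^2) = 15.1327
theta = atan2(15, -2) = 97.5946 degrees

r = 15.1327, theta = 97.5946 degrees


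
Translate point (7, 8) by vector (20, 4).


Translation: (x+dx, y+dy) = (7+20, 8+4) = (27, 12)

(27, 12)


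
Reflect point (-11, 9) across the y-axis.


Reflection across y-axis: (x, y) -> (-x, y)
(-11, 9) -> (11, 9)

(11, 9)


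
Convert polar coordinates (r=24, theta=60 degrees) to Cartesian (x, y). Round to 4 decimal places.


x = 24 * cos(60) = 12
y = 24 * sin(60) = 20.7846

(12, 20.7846)


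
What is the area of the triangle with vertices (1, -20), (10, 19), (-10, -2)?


Area = |x1(y2-y3) + x2(y3-y1) + x3(y1-y2)| / 2
= |1*(19--2) + 10*(-2--20) + -10*(-20-19)| / 2
= 295.5

295.5


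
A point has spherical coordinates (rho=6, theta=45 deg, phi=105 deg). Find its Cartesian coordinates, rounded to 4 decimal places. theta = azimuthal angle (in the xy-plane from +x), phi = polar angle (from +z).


x = 6 * sin(105) * cos(45) = 4.0981
y = 6 * sin(105) * sin(45) = 4.0981
z = 6 * cos(105) = -1.5529

(4.0981, 4.0981, -1.5529)


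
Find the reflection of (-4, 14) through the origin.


Reflection through origin: (x, y) -> (-x, -y)
(-4, 14) -> (4, -14)

(4, -14)


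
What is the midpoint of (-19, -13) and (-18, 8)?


Midpoint = ((-19+-18)/2, (-13+8)/2) = (-18.5, -2.5)

(-18.5, -2.5)


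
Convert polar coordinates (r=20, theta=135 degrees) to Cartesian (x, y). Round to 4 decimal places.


x = 20 * cos(135) = -14.1421
y = 20 * sin(135) = 14.1421

(-14.1421, 14.1421)


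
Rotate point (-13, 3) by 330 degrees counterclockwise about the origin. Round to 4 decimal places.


x' = -13*cos(330) - 3*sin(330) = -9.7583
y' = -13*sin(330) + 3*cos(330) = 9.0981

(-9.7583, 9.0981)


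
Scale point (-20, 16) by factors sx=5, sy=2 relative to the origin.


Scaling: (x*sx, y*sy) = (-20*5, 16*2) = (-100, 32)

(-100, 32)


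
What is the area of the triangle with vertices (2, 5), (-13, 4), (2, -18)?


Area = |x1(y2-y3) + x2(y3-y1) + x3(y1-y2)| / 2
= |2*(4--18) + -13*(-18-5) + 2*(5-4)| / 2
= 172.5

172.5


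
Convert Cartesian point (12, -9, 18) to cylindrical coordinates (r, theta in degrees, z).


r = sqrt(12^2 + (-9)^2) = 15
theta = atan2(-9, 12) = 323.1301 deg
z = 18

r = 15, theta = 323.1301 deg, z = 18


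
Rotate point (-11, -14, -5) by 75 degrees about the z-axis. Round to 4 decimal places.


x' = -11*cos(75) - -14*sin(75) = 10.676
y' = -11*sin(75) + -14*cos(75) = -14.2487
z' = -5

(10.676, -14.2487, -5)


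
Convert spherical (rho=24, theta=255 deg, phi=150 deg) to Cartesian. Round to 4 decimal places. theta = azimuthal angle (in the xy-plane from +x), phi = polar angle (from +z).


x = 24 * sin(150) * cos(255) = -3.1058
y = 24 * sin(150) * sin(255) = -11.5911
z = 24 * cos(150) = -20.7846

(-3.1058, -11.5911, -20.7846)


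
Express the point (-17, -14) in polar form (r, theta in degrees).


r = sqrt((-17)^2 + (-14)^2) = 22.0227
theta = atan2(-14, -17) = 219.4725 degrees

r = 22.0227, theta = 219.4725 degrees


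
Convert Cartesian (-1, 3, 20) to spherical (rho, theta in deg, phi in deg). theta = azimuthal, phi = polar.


rho = sqrt((-1)^2 + 3^2 + 20^2) = 20.2485
theta = atan2(3, -1) = 108.4349 deg
phi = acos(20/20.2485) = 8.9849 deg

rho = 20.2485, theta = 108.4349 deg, phi = 8.9849 deg


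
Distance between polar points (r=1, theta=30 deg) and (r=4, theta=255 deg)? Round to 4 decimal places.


d = sqrt(r1^2 + r2^2 - 2*r1*r2*cos(t2-t1))
d = sqrt(1^2 + 4^2 - 2*1*4*cos(255-30)) = 4.7599

4.7599


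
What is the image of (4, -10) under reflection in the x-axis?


Reflection across x-axis: (x, y) -> (x, -y)
(4, -10) -> (4, 10)

(4, 10)


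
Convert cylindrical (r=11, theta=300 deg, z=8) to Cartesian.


x = 11 * cos(300) = 5.5
y = 11 * sin(300) = -9.5263
z = 8

(5.5, -9.5263, 8)


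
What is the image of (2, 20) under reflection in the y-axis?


Reflection across y-axis: (x, y) -> (-x, y)
(2, 20) -> (-2, 20)

(-2, 20)


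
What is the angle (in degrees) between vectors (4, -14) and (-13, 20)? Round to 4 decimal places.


dot = 4*-13 + -14*20 = -332
|u| = 14.5602, |v| = 23.8537
cos(angle) = -0.9559
angle = 162.9215 degrees

162.9215 degrees


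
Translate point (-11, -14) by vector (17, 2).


Translation: (x+dx, y+dy) = (-11+17, -14+2) = (6, -12)

(6, -12)


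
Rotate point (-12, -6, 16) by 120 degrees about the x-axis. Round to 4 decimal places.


x' = -12
y' = -6*cos(120) - 16*sin(120) = -10.8564
z' = -6*sin(120) + 16*cos(120) = -13.1962

(-12, -10.8564, -13.1962)


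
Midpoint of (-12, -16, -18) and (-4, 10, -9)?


Midpoint = ((-12+-4)/2, (-16+10)/2, (-18+-9)/2) = (-8, -3, -13.5)

(-8, -3, -13.5)


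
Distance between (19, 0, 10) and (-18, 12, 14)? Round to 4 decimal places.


d = sqrt((-18-19)^2 + (12-0)^2 + (14-10)^2) = 39.1024

39.1024


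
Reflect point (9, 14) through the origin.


Reflection through origin: (x, y) -> (-x, -y)
(9, 14) -> (-9, -14)

(-9, -14)


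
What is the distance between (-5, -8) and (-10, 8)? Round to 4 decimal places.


d = sqrt((-10--5)^2 + (8--8)^2) = 16.7631

16.7631


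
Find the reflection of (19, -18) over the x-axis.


Reflection across x-axis: (x, y) -> (x, -y)
(19, -18) -> (19, 18)

(19, 18)


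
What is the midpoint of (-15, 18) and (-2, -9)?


Midpoint = ((-15+-2)/2, (18+-9)/2) = (-8.5, 4.5)

(-8.5, 4.5)


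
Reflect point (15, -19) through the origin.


Reflection through origin: (x, y) -> (-x, -y)
(15, -19) -> (-15, 19)

(-15, 19)


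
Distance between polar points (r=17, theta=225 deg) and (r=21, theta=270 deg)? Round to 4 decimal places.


d = sqrt(r1^2 + r2^2 - 2*r1*r2*cos(t2-t1))
d = sqrt(17^2 + 21^2 - 2*17*21*cos(270-225)) = 15.0042

15.0042


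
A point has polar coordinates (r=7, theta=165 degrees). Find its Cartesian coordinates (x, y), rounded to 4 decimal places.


x = 7 * cos(165) = -6.7615
y = 7 * sin(165) = 1.8117

(-6.7615, 1.8117)


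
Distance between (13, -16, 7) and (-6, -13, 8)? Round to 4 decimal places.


d = sqrt((-6-13)^2 + (-13--16)^2 + (8-7)^2) = 19.2614

19.2614


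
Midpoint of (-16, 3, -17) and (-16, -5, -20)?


Midpoint = ((-16+-16)/2, (3+-5)/2, (-17+-20)/2) = (-16, -1, -18.5)

(-16, -1, -18.5)


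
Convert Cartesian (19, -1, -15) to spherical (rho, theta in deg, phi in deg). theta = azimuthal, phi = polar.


rho = sqrt(19^2 + (-1)^2 + (-15)^2) = 24.2281
theta = atan2(-1, 19) = 356.9872 deg
phi = acos(-15/24.2281) = 128.2516 deg

rho = 24.2281, theta = 356.9872 deg, phi = 128.2516 deg


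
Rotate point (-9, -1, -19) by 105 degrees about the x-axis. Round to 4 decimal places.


x' = -9
y' = -1*cos(105) - -19*sin(105) = 18.6114
z' = -1*sin(105) + -19*cos(105) = 3.9516

(-9, 18.6114, 3.9516)


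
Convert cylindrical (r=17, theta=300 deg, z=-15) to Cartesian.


x = 17 * cos(300) = 8.5
y = 17 * sin(300) = -14.7224
z = -15

(8.5, -14.7224, -15)


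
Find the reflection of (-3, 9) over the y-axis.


Reflection across y-axis: (x, y) -> (-x, y)
(-3, 9) -> (3, 9)

(3, 9)


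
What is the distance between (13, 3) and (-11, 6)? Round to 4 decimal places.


d = sqrt((-11-13)^2 + (6-3)^2) = 24.1868

24.1868


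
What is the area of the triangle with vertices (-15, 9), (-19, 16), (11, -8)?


Area = |x1(y2-y3) + x2(y3-y1) + x3(y1-y2)| / 2
= |-15*(16--8) + -19*(-8-9) + 11*(9-16)| / 2
= 57

57


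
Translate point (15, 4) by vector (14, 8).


Translation: (x+dx, y+dy) = (15+14, 4+8) = (29, 12)

(29, 12)


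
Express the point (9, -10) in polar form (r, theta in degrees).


r = sqrt(9^2 + (-10)^2) = 13.4536
theta = atan2(-10, 9) = 311.9872 degrees

r = 13.4536, theta = 311.9872 degrees


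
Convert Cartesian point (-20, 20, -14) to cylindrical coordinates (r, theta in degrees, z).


r = sqrt((-20)^2 + 20^2) = 28.2843
theta = atan2(20, -20) = 135 deg
z = -14

r = 28.2843, theta = 135 deg, z = -14


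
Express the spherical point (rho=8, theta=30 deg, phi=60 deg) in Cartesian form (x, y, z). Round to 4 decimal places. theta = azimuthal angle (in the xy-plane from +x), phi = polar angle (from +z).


x = 8 * sin(60) * cos(30) = 6
y = 8 * sin(60) * sin(30) = 3.4641
z = 8 * cos(60) = 4

(6, 3.4641, 4)


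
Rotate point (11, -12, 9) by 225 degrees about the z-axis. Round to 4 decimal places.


x' = 11*cos(225) - -12*sin(225) = -16.2635
y' = 11*sin(225) + -12*cos(225) = 0.7071
z' = 9

(-16.2635, 0.7071, 9)


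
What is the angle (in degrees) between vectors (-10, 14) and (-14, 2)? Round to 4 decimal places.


dot = -10*-14 + 14*2 = 168
|u| = 17.2047, |v| = 14.1421
cos(angle) = 0.6905
angle = 46.3322 degrees

46.3322 degrees


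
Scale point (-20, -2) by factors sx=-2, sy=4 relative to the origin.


Scaling: (x*sx, y*sy) = (-20*-2, -2*4) = (40, -8)

(40, -8)


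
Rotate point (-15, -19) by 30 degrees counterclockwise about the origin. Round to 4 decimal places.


x' = -15*cos(30) - -19*sin(30) = -3.4904
y' = -15*sin(30) + -19*cos(30) = -23.9545

(-3.4904, -23.9545)


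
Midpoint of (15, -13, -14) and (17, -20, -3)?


Midpoint = ((15+17)/2, (-13+-20)/2, (-14+-3)/2) = (16, -16.5, -8.5)

(16, -16.5, -8.5)


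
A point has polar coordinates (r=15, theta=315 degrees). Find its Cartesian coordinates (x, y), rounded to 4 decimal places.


x = 15 * cos(315) = 10.6066
y = 15 * sin(315) = -10.6066

(10.6066, -10.6066)


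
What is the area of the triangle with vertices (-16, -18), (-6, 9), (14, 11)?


Area = |x1(y2-y3) + x2(y3-y1) + x3(y1-y2)| / 2
= |-16*(9-11) + -6*(11--18) + 14*(-18-9)| / 2
= 260

260


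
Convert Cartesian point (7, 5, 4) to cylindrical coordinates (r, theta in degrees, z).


r = sqrt(7^2 + 5^2) = 8.6023
theta = atan2(5, 7) = 35.5377 deg
z = 4

r = 8.6023, theta = 35.5377 deg, z = 4


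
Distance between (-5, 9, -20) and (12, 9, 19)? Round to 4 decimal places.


d = sqrt((12--5)^2 + (9-9)^2 + (19--20)^2) = 42.5441

42.5441


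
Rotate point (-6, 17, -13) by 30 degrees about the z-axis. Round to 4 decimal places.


x' = -6*cos(30) - 17*sin(30) = -13.6962
y' = -6*sin(30) + 17*cos(30) = 11.7224
z' = -13

(-13.6962, 11.7224, -13)


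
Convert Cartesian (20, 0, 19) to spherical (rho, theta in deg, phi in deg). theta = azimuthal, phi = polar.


rho = sqrt(20^2 + 0^2 + 19^2) = 27.5862
theta = atan2(0, 20) = 0 deg
phi = acos(19/27.5862) = 46.4688 deg

rho = 27.5862, theta = 0 deg, phi = 46.4688 deg


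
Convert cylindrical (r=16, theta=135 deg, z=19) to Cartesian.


x = 16 * cos(135) = -11.3137
y = 16 * sin(135) = 11.3137
z = 19

(-11.3137, 11.3137, 19)


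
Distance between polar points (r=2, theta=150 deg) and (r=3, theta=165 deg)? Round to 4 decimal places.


d = sqrt(r1^2 + r2^2 - 2*r1*r2*cos(t2-t1))
d = sqrt(2^2 + 3^2 - 2*2*3*cos(165-150)) = 1.187

1.187


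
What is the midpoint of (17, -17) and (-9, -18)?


Midpoint = ((17+-9)/2, (-17+-18)/2) = (4, -17.5)

(4, -17.5)


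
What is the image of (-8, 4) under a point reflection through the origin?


Reflection through origin: (x, y) -> (-x, -y)
(-8, 4) -> (8, -4)

(8, -4)


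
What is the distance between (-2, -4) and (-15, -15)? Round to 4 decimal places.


d = sqrt((-15--2)^2 + (-15--4)^2) = 17.0294

17.0294


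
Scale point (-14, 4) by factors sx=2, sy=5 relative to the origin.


Scaling: (x*sx, y*sy) = (-14*2, 4*5) = (-28, 20)

(-28, 20)


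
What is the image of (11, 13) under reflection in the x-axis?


Reflection across x-axis: (x, y) -> (x, -y)
(11, 13) -> (11, -13)

(11, -13)


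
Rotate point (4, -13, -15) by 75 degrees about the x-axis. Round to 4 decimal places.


x' = 4
y' = -13*cos(75) - -15*sin(75) = 11.1242
z' = -13*sin(75) + -15*cos(75) = -16.4393

(4, 11.1242, -16.4393)


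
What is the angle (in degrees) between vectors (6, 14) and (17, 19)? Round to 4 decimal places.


dot = 6*17 + 14*19 = 368
|u| = 15.2315, |v| = 25.4951
cos(angle) = 0.9476
angle = 18.6216 degrees

18.6216 degrees


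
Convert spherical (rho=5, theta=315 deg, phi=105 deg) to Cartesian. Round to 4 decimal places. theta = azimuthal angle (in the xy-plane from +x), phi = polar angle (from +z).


x = 5 * sin(105) * cos(315) = 3.4151
y = 5 * sin(105) * sin(315) = -3.4151
z = 5 * cos(105) = -1.2941

(3.4151, -3.4151, -1.2941)


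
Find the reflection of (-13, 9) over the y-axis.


Reflection across y-axis: (x, y) -> (-x, y)
(-13, 9) -> (13, 9)

(13, 9)


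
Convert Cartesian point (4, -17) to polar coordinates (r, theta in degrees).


r = sqrt(4^2 + (-17)^2) = 17.4642
theta = atan2(-17, 4) = 283.2405 degrees

r = 17.4642, theta = 283.2405 degrees


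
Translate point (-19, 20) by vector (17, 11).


Translation: (x+dx, y+dy) = (-19+17, 20+11) = (-2, 31)

(-2, 31)


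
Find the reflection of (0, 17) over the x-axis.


Reflection across x-axis: (x, y) -> (x, -y)
(0, 17) -> (0, -17)

(0, -17)


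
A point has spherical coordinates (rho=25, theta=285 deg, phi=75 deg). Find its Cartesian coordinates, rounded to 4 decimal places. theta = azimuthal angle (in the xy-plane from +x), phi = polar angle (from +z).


x = 25 * sin(75) * cos(285) = 6.25
y = 25 * sin(75) * sin(285) = -23.3253
z = 25 * cos(75) = 6.4705

(6.25, -23.3253, 6.4705)


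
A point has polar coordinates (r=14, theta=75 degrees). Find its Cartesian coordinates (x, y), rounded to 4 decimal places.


x = 14 * cos(75) = 3.6235
y = 14 * sin(75) = 13.523

(3.6235, 13.523)


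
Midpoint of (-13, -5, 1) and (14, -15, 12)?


Midpoint = ((-13+14)/2, (-5+-15)/2, (1+12)/2) = (0.5, -10, 6.5)

(0.5, -10, 6.5)


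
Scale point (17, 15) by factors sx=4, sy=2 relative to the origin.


Scaling: (x*sx, y*sy) = (17*4, 15*2) = (68, 30)

(68, 30)


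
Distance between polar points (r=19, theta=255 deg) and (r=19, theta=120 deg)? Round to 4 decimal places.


d = sqrt(r1^2 + r2^2 - 2*r1*r2*cos(t2-t1))
d = sqrt(19^2 + 19^2 - 2*19*19*cos(120-255)) = 35.1074

35.1074


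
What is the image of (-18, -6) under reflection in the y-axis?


Reflection across y-axis: (x, y) -> (-x, y)
(-18, -6) -> (18, -6)

(18, -6)


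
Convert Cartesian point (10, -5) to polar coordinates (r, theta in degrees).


r = sqrt(10^2 + (-5)^2) = 11.1803
theta = atan2(-5, 10) = 333.4349 degrees

r = 11.1803, theta = 333.4349 degrees


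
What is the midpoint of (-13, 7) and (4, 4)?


Midpoint = ((-13+4)/2, (7+4)/2) = (-4.5, 5.5)

(-4.5, 5.5)


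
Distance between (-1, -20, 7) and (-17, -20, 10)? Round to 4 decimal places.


d = sqrt((-17--1)^2 + (-20--20)^2 + (10-7)^2) = 16.2788

16.2788


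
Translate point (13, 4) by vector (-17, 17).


Translation: (x+dx, y+dy) = (13+-17, 4+17) = (-4, 21)

(-4, 21)


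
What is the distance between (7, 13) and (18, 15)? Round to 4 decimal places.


d = sqrt((18-7)^2 + (15-13)^2) = 11.1803

11.1803


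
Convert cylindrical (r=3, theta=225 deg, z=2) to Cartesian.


x = 3 * cos(225) = -2.1213
y = 3 * sin(225) = -2.1213
z = 2

(-2.1213, -2.1213, 2)


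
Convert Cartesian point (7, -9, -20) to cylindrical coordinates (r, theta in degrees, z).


r = sqrt(7^2 + (-9)^2) = 11.4018
theta = atan2(-9, 7) = 307.875 deg
z = -20

r = 11.4018, theta = 307.875 deg, z = -20


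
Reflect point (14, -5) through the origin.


Reflection through origin: (x, y) -> (-x, -y)
(14, -5) -> (-14, 5)

(-14, 5)


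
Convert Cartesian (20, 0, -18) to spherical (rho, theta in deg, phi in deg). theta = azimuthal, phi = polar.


rho = sqrt(20^2 + 0^2 + (-18)^2) = 26.9072
theta = atan2(0, 20) = 0 deg
phi = acos(-18/26.9072) = 131.9872 deg

rho = 26.9072, theta = 0 deg, phi = 131.9872 deg


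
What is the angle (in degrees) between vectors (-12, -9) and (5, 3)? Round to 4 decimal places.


dot = -12*5 + -9*3 = -87
|u| = 15, |v| = 5.831
cos(angle) = -0.9947
angle = 174.0939 degrees

174.0939 degrees


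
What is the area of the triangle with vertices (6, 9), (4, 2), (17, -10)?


Area = |x1(y2-y3) + x2(y3-y1) + x3(y1-y2)| / 2
= |6*(2--10) + 4*(-10-9) + 17*(9-2)| / 2
= 57.5

57.5


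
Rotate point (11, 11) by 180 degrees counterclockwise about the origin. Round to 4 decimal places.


x' = 11*cos(180) - 11*sin(180) = -11
y' = 11*sin(180) + 11*cos(180) = -11

(-11, -11)


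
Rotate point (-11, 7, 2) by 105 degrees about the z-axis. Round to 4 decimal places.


x' = -11*cos(105) - 7*sin(105) = -3.9145
y' = -11*sin(105) + 7*cos(105) = -12.4369
z' = 2

(-3.9145, -12.4369, 2)


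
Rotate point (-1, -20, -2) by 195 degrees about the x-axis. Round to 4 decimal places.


x' = -1
y' = -20*cos(195) - -2*sin(195) = 18.8009
z' = -20*sin(195) + -2*cos(195) = 7.1082

(-1, 18.8009, 7.1082)


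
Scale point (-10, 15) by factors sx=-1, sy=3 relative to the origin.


Scaling: (x*sx, y*sy) = (-10*-1, 15*3) = (10, 45)

(10, 45)


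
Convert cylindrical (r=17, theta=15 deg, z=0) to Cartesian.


x = 17 * cos(15) = 16.4207
y = 17 * sin(15) = 4.3999
z = 0

(16.4207, 4.3999, 0)


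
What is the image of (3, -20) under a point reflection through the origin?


Reflection through origin: (x, y) -> (-x, -y)
(3, -20) -> (-3, 20)

(-3, 20)


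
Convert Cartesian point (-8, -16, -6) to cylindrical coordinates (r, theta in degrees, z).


r = sqrt((-8)^2 + (-16)^2) = 17.8885
theta = atan2(-16, -8) = 243.4349 deg
z = -6

r = 17.8885, theta = 243.4349 deg, z = -6


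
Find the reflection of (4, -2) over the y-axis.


Reflection across y-axis: (x, y) -> (-x, y)
(4, -2) -> (-4, -2)

(-4, -2)


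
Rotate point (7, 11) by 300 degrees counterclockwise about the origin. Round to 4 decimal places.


x' = 7*cos(300) - 11*sin(300) = 13.0263
y' = 7*sin(300) + 11*cos(300) = -0.5622

(13.0263, -0.5622)


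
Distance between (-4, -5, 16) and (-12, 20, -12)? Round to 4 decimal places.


d = sqrt((-12--4)^2 + (20--5)^2 + (-12-16)^2) = 38.3797

38.3797


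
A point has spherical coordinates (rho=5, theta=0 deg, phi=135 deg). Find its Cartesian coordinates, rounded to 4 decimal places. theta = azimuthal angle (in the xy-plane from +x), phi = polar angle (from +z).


x = 5 * sin(135) * cos(0) = 3.5355
y = 5 * sin(135) * sin(0) = 0
z = 5 * cos(135) = -3.5355

(3.5355, 0, -3.5355)


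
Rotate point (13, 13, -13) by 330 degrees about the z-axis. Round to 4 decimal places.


x' = 13*cos(330) - 13*sin(330) = 17.7583
y' = 13*sin(330) + 13*cos(330) = 4.7583
z' = -13

(17.7583, 4.7583, -13)


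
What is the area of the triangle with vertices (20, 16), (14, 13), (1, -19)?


Area = |x1(y2-y3) + x2(y3-y1) + x3(y1-y2)| / 2
= |20*(13--19) + 14*(-19-16) + 1*(16-13)| / 2
= 76.5

76.5


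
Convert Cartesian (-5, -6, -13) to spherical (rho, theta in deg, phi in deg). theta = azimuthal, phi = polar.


rho = sqrt((-5)^2 + (-6)^2 + (-13)^2) = 15.1658
theta = atan2(-6, -5) = 230.1944 deg
phi = acos(-13/15.1658) = 149.003 deg

rho = 15.1658, theta = 230.1944 deg, phi = 149.003 deg


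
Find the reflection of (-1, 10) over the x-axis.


Reflection across x-axis: (x, y) -> (x, -y)
(-1, 10) -> (-1, -10)

(-1, -10)


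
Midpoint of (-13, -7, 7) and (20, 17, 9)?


Midpoint = ((-13+20)/2, (-7+17)/2, (7+9)/2) = (3.5, 5, 8)

(3.5, 5, 8)


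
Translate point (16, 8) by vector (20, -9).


Translation: (x+dx, y+dy) = (16+20, 8+-9) = (36, -1)

(36, -1)


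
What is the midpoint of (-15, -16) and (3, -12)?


Midpoint = ((-15+3)/2, (-16+-12)/2) = (-6, -14)

(-6, -14)


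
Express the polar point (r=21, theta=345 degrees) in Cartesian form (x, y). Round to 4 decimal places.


x = 21 * cos(345) = 20.2844
y = 21 * sin(345) = -5.4352

(20.2844, -5.4352)


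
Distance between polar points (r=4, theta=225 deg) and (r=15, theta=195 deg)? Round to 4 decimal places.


d = sqrt(r1^2 + r2^2 - 2*r1*r2*cos(t2-t1))
d = sqrt(4^2 + 15^2 - 2*4*15*cos(195-225)) = 11.708

11.708


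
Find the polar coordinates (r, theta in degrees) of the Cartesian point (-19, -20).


r = sqrt((-19)^2 + (-20)^2) = 27.5862
theta = atan2(-20, -19) = 226.4688 degrees

r = 27.5862, theta = 226.4688 degrees


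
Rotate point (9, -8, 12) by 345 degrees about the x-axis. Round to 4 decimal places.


x' = 9
y' = -8*cos(345) - 12*sin(345) = -4.6216
z' = -8*sin(345) + 12*cos(345) = 13.6617

(9, -4.6216, 13.6617)


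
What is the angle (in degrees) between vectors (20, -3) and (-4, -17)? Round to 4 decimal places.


dot = 20*-4 + -3*-17 = -29
|u| = 20.2237, |v| = 17.4642
cos(angle) = -0.0821
angle = 94.7098 degrees

94.7098 degrees


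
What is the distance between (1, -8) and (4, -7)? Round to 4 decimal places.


d = sqrt((4-1)^2 + (-7--8)^2) = 3.1623

3.1623


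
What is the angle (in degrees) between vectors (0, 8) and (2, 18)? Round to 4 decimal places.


dot = 0*2 + 8*18 = 144
|u| = 8, |v| = 18.1108
cos(angle) = 0.9939
angle = 6.3402 degrees

6.3402 degrees


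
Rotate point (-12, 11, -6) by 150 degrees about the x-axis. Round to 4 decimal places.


x' = -12
y' = 11*cos(150) - -6*sin(150) = -6.5263
z' = 11*sin(150) + -6*cos(150) = 10.6962

(-12, -6.5263, 10.6962)


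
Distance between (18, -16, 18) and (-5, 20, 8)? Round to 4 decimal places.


d = sqrt((-5-18)^2 + (20--16)^2 + (8-18)^2) = 43.8748

43.8748


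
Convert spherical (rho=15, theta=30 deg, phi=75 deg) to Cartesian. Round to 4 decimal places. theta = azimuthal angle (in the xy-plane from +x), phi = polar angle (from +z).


x = 15 * sin(75) * cos(30) = 12.5477
y = 15 * sin(75) * sin(30) = 7.2444
z = 15 * cos(75) = 3.8823

(12.5477, 7.2444, 3.8823)


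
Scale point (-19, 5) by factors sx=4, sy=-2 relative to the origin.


Scaling: (x*sx, y*sy) = (-19*4, 5*-2) = (-76, -10)

(-76, -10)


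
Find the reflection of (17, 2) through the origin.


Reflection through origin: (x, y) -> (-x, -y)
(17, 2) -> (-17, -2)

(-17, -2)


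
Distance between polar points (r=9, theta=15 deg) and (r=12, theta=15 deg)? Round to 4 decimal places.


d = sqrt(r1^2 + r2^2 - 2*r1*r2*cos(t2-t1))
d = sqrt(9^2 + 12^2 - 2*9*12*cos(15-15)) = 3

3


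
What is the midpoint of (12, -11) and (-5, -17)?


Midpoint = ((12+-5)/2, (-11+-17)/2) = (3.5, -14)

(3.5, -14)


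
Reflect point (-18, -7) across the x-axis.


Reflection across x-axis: (x, y) -> (x, -y)
(-18, -7) -> (-18, 7)

(-18, 7)


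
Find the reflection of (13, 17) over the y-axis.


Reflection across y-axis: (x, y) -> (-x, y)
(13, 17) -> (-13, 17)

(-13, 17)


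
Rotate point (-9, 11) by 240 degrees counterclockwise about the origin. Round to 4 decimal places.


x' = -9*cos(240) - 11*sin(240) = 14.0263
y' = -9*sin(240) + 11*cos(240) = 2.2942

(14.0263, 2.2942)


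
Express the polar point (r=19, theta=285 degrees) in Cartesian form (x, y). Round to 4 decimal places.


x = 19 * cos(285) = 4.9176
y = 19 * sin(285) = -18.3526

(4.9176, -18.3526)


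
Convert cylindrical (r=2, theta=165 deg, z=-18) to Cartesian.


x = 2 * cos(165) = -1.9319
y = 2 * sin(165) = 0.5176
z = -18

(-1.9319, 0.5176, -18)


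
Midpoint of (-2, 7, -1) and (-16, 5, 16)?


Midpoint = ((-2+-16)/2, (7+5)/2, (-1+16)/2) = (-9, 6, 7.5)

(-9, 6, 7.5)


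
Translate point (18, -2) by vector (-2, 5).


Translation: (x+dx, y+dy) = (18+-2, -2+5) = (16, 3)

(16, 3)


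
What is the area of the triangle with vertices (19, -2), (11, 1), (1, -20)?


Area = |x1(y2-y3) + x2(y3-y1) + x3(y1-y2)| / 2
= |19*(1--20) + 11*(-20--2) + 1*(-2-1)| / 2
= 99

99


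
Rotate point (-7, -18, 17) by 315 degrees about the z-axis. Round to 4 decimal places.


x' = -7*cos(315) - -18*sin(315) = -17.6777
y' = -7*sin(315) + -18*cos(315) = -7.7782
z' = 17

(-17.6777, -7.7782, 17)


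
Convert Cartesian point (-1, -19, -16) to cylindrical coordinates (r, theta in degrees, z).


r = sqrt((-1)^2 + (-19)^2) = 19.0263
theta = atan2(-19, -1) = 266.9872 deg
z = -16

r = 19.0263, theta = 266.9872 deg, z = -16


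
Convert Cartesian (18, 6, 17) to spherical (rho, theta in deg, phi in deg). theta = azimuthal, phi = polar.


rho = sqrt(18^2 + 6^2 + 17^2) = 25.4755
theta = atan2(6, 18) = 18.4349 deg
phi = acos(17/25.4755) = 48.1403 deg

rho = 25.4755, theta = 18.4349 deg, phi = 48.1403 deg


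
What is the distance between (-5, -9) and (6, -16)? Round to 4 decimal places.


d = sqrt((6--5)^2 + (-16--9)^2) = 13.0384

13.0384


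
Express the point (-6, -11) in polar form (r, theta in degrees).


r = sqrt((-6)^2 + (-11)^2) = 12.53
theta = atan2(-11, -6) = 241.3895 degrees

r = 12.53, theta = 241.3895 degrees


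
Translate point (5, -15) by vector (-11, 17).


Translation: (x+dx, y+dy) = (5+-11, -15+17) = (-6, 2)

(-6, 2)


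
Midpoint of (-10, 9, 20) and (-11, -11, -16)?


Midpoint = ((-10+-11)/2, (9+-11)/2, (20+-16)/2) = (-10.5, -1, 2)

(-10.5, -1, 2)


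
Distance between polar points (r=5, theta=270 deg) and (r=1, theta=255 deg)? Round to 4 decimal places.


d = sqrt(r1^2 + r2^2 - 2*r1*r2*cos(t2-t1))
d = sqrt(5^2 + 1^2 - 2*5*1*cos(255-270)) = 4.0424

4.0424


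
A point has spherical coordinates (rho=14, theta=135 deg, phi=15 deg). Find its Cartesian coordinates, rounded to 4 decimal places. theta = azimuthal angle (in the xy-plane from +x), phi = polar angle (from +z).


x = 14 * sin(15) * cos(135) = -2.5622
y = 14 * sin(15) * sin(135) = 2.5622
z = 14 * cos(15) = 13.523

(-2.5622, 2.5622, 13.523)


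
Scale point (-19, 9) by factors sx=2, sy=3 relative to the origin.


Scaling: (x*sx, y*sy) = (-19*2, 9*3) = (-38, 27)

(-38, 27)


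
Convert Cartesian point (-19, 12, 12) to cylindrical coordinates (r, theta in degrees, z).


r = sqrt((-19)^2 + 12^2) = 22.4722
theta = atan2(12, -19) = 147.7244 deg
z = 12

r = 22.4722, theta = 147.7244 deg, z = 12


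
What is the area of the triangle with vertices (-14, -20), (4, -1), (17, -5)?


Area = |x1(y2-y3) + x2(y3-y1) + x3(y1-y2)| / 2
= |-14*(-1--5) + 4*(-5--20) + 17*(-20--1)| / 2
= 159.5

159.5


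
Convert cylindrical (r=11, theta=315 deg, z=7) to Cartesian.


x = 11 * cos(315) = 7.7782
y = 11 * sin(315) = -7.7782
z = 7

(7.7782, -7.7782, 7)


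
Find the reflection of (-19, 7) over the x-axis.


Reflection across x-axis: (x, y) -> (x, -y)
(-19, 7) -> (-19, -7)

(-19, -7)


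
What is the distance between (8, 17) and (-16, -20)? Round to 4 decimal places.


d = sqrt((-16-8)^2 + (-20-17)^2) = 44.1022

44.1022


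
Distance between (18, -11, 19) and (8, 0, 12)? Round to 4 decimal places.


d = sqrt((8-18)^2 + (0--11)^2 + (12-19)^2) = 16.4317

16.4317


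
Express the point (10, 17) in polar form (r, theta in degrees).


r = sqrt(10^2 + 17^2) = 19.7231
theta = atan2(17, 10) = 59.5345 degrees

r = 19.7231, theta = 59.5345 degrees


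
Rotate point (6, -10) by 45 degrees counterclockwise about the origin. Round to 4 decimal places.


x' = 6*cos(45) - -10*sin(45) = 11.3137
y' = 6*sin(45) + -10*cos(45) = -2.8284

(11.3137, -2.8284)


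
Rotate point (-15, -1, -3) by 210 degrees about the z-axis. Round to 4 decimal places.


x' = -15*cos(210) - -1*sin(210) = 12.4904
y' = -15*sin(210) + -1*cos(210) = 8.366
z' = -3

(12.4904, 8.366, -3)


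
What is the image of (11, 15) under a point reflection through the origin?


Reflection through origin: (x, y) -> (-x, -y)
(11, 15) -> (-11, -15)

(-11, -15)


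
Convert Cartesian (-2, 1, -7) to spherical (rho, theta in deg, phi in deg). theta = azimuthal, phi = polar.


rho = sqrt((-2)^2 + 1^2 + (-7)^2) = 7.3485
theta = atan2(1, -2) = 153.4349 deg
phi = acos(-7/7.3485) = 162.2845 deg

rho = 7.3485, theta = 153.4349 deg, phi = 162.2845 deg


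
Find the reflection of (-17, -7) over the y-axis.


Reflection across y-axis: (x, y) -> (-x, y)
(-17, -7) -> (17, -7)

(17, -7)


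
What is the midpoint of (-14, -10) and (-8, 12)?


Midpoint = ((-14+-8)/2, (-10+12)/2) = (-11, 1)

(-11, 1)


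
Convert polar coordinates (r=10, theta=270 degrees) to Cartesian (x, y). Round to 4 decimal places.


x = 10 * cos(270) = 0
y = 10 * sin(270) = -10

(0, -10)


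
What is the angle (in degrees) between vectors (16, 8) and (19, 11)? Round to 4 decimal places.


dot = 16*19 + 8*11 = 392
|u| = 17.8885, |v| = 21.9545
cos(angle) = 0.9981
angle = 3.5035 degrees

3.5035 degrees


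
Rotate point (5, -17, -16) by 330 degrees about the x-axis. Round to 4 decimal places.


x' = 5
y' = -17*cos(330) - -16*sin(330) = -22.7224
z' = -17*sin(330) + -16*cos(330) = -5.3564

(5, -22.7224, -5.3564)


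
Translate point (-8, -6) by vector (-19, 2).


Translation: (x+dx, y+dy) = (-8+-19, -6+2) = (-27, -4)

(-27, -4)


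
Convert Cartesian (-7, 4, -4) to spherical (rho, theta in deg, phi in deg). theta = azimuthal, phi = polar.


rho = sqrt((-7)^2 + 4^2 + (-4)^2) = 9
theta = atan2(4, -7) = 150.2551 deg
phi = acos(-4/9) = 116.3878 deg

rho = 9, theta = 150.2551 deg, phi = 116.3878 deg


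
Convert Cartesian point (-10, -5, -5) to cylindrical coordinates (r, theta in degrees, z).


r = sqrt((-10)^2 + (-5)^2) = 11.1803
theta = atan2(-5, -10) = 206.5651 deg
z = -5

r = 11.1803, theta = 206.5651 deg, z = -5


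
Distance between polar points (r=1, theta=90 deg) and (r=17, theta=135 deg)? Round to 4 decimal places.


d = sqrt(r1^2 + r2^2 - 2*r1*r2*cos(t2-t1))
d = sqrt(1^2 + 17^2 - 2*1*17*cos(135-90)) = 16.3082

16.3082


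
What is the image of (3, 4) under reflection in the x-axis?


Reflection across x-axis: (x, y) -> (x, -y)
(3, 4) -> (3, -4)

(3, -4)


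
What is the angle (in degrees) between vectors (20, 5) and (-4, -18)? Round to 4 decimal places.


dot = 20*-4 + 5*-18 = -170
|u| = 20.6155, |v| = 18.4391
cos(angle) = -0.4472
angle = 116.5651 degrees

116.5651 degrees


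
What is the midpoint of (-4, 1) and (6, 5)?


Midpoint = ((-4+6)/2, (1+5)/2) = (1, 3)

(1, 3)


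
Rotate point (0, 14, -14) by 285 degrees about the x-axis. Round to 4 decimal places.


x' = 0
y' = 14*cos(285) - -14*sin(285) = -9.8995
z' = 14*sin(285) + -14*cos(285) = -17.1464

(0, -9.8995, -17.1464)


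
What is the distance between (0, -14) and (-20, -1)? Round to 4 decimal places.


d = sqrt((-20-0)^2 + (-1--14)^2) = 23.8537

23.8537


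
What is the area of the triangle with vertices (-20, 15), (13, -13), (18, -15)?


Area = |x1(y2-y3) + x2(y3-y1) + x3(y1-y2)| / 2
= |-20*(-13--15) + 13*(-15-15) + 18*(15--13)| / 2
= 37

37


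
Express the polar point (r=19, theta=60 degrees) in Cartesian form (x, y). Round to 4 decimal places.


x = 19 * cos(60) = 9.5
y = 19 * sin(60) = 16.4545

(9.5, 16.4545)


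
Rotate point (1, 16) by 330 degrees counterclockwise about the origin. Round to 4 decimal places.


x' = 1*cos(330) - 16*sin(330) = 8.866
y' = 1*sin(330) + 16*cos(330) = 13.3564

(8.866, 13.3564)


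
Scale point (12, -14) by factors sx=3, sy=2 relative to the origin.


Scaling: (x*sx, y*sy) = (12*3, -14*2) = (36, -28)

(36, -28)


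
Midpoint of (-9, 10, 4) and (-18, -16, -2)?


Midpoint = ((-9+-18)/2, (10+-16)/2, (4+-2)/2) = (-13.5, -3, 1)

(-13.5, -3, 1)


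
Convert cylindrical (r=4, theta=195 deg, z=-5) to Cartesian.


x = 4 * cos(195) = -3.8637
y = 4 * sin(195) = -1.0353
z = -5

(-3.8637, -1.0353, -5)


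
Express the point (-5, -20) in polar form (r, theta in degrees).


r = sqrt((-5)^2 + (-20)^2) = 20.6155
theta = atan2(-20, -5) = 255.9638 degrees

r = 20.6155, theta = 255.9638 degrees


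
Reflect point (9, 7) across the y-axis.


Reflection across y-axis: (x, y) -> (-x, y)
(9, 7) -> (-9, 7)

(-9, 7)


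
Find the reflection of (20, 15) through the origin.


Reflection through origin: (x, y) -> (-x, -y)
(20, 15) -> (-20, -15)

(-20, -15)


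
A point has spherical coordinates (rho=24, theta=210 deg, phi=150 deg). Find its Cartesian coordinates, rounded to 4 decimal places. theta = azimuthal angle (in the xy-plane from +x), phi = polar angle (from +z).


x = 24 * sin(150) * cos(210) = -10.3923
y = 24 * sin(150) * sin(210) = -6
z = 24 * cos(150) = -20.7846

(-10.3923, -6, -20.7846)


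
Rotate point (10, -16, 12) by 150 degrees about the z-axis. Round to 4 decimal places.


x' = 10*cos(150) - -16*sin(150) = -0.6603
y' = 10*sin(150) + -16*cos(150) = 18.8564
z' = 12

(-0.6603, 18.8564, 12)


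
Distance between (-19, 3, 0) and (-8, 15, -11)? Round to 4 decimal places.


d = sqrt((-8--19)^2 + (15-3)^2 + (-11-0)^2) = 19.6469

19.6469


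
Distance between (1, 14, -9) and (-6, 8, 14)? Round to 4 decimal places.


d = sqrt((-6-1)^2 + (8-14)^2 + (14--9)^2) = 24.779

24.779


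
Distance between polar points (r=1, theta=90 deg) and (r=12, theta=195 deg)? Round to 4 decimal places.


d = sqrt(r1^2 + r2^2 - 2*r1*r2*cos(t2-t1))
d = sqrt(1^2 + 12^2 - 2*1*12*cos(195-90)) = 12.2968

12.2968


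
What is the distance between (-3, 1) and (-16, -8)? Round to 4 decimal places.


d = sqrt((-16--3)^2 + (-8-1)^2) = 15.8114

15.8114


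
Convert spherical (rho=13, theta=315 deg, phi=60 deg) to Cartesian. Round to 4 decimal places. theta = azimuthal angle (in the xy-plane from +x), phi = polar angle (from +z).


x = 13 * sin(60) * cos(315) = 7.9608
y = 13 * sin(60) * sin(315) = -7.9608
z = 13 * cos(60) = 6.5

(7.9608, -7.9608, 6.5)


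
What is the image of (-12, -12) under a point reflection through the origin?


Reflection through origin: (x, y) -> (-x, -y)
(-12, -12) -> (12, 12)

(12, 12)


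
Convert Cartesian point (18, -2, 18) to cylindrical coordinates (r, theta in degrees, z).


r = sqrt(18^2 + (-2)^2) = 18.1108
theta = atan2(-2, 18) = 353.6598 deg
z = 18

r = 18.1108, theta = 353.6598 deg, z = 18


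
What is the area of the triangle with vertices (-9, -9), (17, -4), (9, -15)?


Area = |x1(y2-y3) + x2(y3-y1) + x3(y1-y2)| / 2
= |-9*(-4--15) + 17*(-15--9) + 9*(-9--4)| / 2
= 123

123


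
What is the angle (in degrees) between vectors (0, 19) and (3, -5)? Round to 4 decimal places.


dot = 0*3 + 19*-5 = -95
|u| = 19, |v| = 5.831
cos(angle) = -0.8575
angle = 149.0362 degrees

149.0362 degrees


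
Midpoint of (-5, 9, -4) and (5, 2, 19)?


Midpoint = ((-5+5)/2, (9+2)/2, (-4+19)/2) = (0, 5.5, 7.5)

(0, 5.5, 7.5)


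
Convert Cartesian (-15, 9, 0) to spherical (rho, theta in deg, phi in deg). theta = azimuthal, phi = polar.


rho = sqrt((-15)^2 + 9^2 + 0^2) = 17.4929
theta = atan2(9, -15) = 149.0362 deg
phi = acos(0/17.4929) = 90 deg

rho = 17.4929, theta = 149.0362 deg, phi = 90 deg


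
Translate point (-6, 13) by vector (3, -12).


Translation: (x+dx, y+dy) = (-6+3, 13+-12) = (-3, 1)

(-3, 1)


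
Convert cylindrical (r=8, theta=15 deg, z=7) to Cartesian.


x = 8 * cos(15) = 7.7274
y = 8 * sin(15) = 2.0706
z = 7

(7.7274, 2.0706, 7)


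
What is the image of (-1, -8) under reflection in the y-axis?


Reflection across y-axis: (x, y) -> (-x, y)
(-1, -8) -> (1, -8)

(1, -8)


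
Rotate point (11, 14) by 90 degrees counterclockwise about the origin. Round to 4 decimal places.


x' = 11*cos(90) - 14*sin(90) = -14
y' = 11*sin(90) + 14*cos(90) = 11

(-14, 11)


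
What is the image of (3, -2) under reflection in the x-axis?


Reflection across x-axis: (x, y) -> (x, -y)
(3, -2) -> (3, 2)

(3, 2)


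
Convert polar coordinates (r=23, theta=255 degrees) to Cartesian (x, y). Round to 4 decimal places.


x = 23 * cos(255) = -5.9528
y = 23 * sin(255) = -22.2163

(-5.9528, -22.2163)


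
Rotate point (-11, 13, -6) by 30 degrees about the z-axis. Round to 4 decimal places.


x' = -11*cos(30) - 13*sin(30) = -16.0263
y' = -11*sin(30) + 13*cos(30) = 5.7583
z' = -6

(-16.0263, 5.7583, -6)


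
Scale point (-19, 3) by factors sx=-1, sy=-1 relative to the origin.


Scaling: (x*sx, y*sy) = (-19*-1, 3*-1) = (19, -3)

(19, -3)


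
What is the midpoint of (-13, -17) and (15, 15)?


Midpoint = ((-13+15)/2, (-17+15)/2) = (1, -1)

(1, -1)


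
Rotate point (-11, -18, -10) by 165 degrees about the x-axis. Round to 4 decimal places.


x' = -11
y' = -18*cos(165) - -10*sin(165) = 19.9749
z' = -18*sin(165) + -10*cos(165) = 5.0005

(-11, 19.9749, 5.0005)


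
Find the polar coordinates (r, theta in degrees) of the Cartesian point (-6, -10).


r = sqrt((-6)^2 + (-10)^2) = 11.6619
theta = atan2(-10, -6) = 239.0362 degrees

r = 11.6619, theta = 239.0362 degrees


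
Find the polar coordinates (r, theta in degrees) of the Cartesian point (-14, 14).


r = sqrt((-14)^2 + 14^2) = 19.799
theta = atan2(14, -14) = 135 degrees

r = 19.799, theta = 135 degrees
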